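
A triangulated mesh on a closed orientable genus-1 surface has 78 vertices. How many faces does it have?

156

χ = 2 − 2·1 = 0, and every face is a triangle so 3F = 2E.
V − E + F = 0 with E = 3F/2 gives 78 − (3/2 − 1)·F = 0, so F = 156 and E = 234.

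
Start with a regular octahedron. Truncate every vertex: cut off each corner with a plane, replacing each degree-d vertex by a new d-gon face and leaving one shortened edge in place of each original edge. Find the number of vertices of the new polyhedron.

The base solid has V = 6, E = 12, F = 8.
Truncation replaces each original edge-end by a new vertex, so V′ = 2E = 24.
Each original edge survives, and each old vertex of degree d contributes d new edges; summing degrees gives Σd = 2E, so E′ = E + 2E = 3E = 36.
Each original face survives and each original vertex becomes one new face: F′ = F + V = 14.

24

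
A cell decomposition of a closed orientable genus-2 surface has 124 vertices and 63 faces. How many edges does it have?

189

For a closed orientable surface of genus 2, χ = 2 − 2·2 = -2.
E = V + F − (-2) = 124 + 63 − (-2) = 189.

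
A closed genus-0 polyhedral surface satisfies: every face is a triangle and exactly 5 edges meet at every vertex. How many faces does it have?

20

Each face has 3 edges and each edge borders two faces, so 2E = 3F.
Each vertex has degree 5, so 5V = 2E and hence V = 3F/5.
Euler: V − E + F = 2 ⇒ (3F/5) − (3F/2) + F = 2.
Multiply by 10: (6 − 15 + 10)F = 20, i.e. 1F = 20.
So F = 20, E = 3·20/2 = 30, V = 3·20/5 = 12.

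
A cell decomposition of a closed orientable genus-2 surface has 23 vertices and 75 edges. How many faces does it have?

For a closed orientable surface of genus 2, χ = 2 − 2·2 = -2.
F = -2 − V + E = -2 − 23 + 75 = 50.

50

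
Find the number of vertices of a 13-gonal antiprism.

26

An antiprism on an n-gon has two n-gon caps and 2n triangles: V = 2·13 = 26, E = 4·13 = 52, F = 2·13 + 2 = 28.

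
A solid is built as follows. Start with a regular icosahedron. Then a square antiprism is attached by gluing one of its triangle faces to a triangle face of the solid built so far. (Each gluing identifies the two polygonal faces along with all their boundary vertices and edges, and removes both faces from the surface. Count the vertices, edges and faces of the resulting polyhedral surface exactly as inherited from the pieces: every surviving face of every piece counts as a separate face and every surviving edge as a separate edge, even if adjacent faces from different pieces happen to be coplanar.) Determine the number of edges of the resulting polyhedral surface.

43

A regular icosahedron: V=12, E=30, F=20.
Attach a square antiprism (V=8, E=16, F=10) along a 3-gon: merge 3 vertices and 3 edges, delete both glued faces → V=17, E=43, F=28.
Check: V − E + F = 17 − 43 + 28 = 2.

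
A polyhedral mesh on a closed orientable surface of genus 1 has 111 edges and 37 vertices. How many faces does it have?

74

For a closed orientable surface of genus 1, χ = 2 − 2·1 = 0.
F = 0 − V + E = 0 − 37 + 111 = 74.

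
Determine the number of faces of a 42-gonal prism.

44

A prism on an n-gon has two n-gon bases and n rectangular sides: V = 2·42 = 84, E = 3·42 = 126, F = 42 + 2 = 44.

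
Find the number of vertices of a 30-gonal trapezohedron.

62

The n-trapezohedron (dual of the n-antiprism) has V = 2·30 + 2 = 62, E = 4·30 = 120, F = 2·30 = 60.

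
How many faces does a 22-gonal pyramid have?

23

A pyramid on an n-gon base has one n-gon and n triangles: V = 22 + 1 = 23, E = 2·22 = 44, F = 22 + 1 = 23.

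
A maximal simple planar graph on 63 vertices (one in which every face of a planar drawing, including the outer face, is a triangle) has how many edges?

183

In a plane triangulation 3F = 2E and V − E + F = 2, so E = 3V − 6 = 3·63 − 6 = 183.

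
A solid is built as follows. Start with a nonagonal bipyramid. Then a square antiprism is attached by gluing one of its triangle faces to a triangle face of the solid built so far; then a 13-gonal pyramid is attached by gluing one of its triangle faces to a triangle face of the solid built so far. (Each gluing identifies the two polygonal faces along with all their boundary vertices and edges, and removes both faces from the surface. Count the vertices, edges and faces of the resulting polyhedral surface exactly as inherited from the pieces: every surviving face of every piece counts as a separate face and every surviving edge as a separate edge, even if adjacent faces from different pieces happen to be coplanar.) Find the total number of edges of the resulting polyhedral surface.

A nonagonal bipyramid: V=11, E=27, F=18.
Attach a square antiprism (V=8, E=16, F=10) along a 3-gon: merge 3 vertices and 3 edges, delete both glued faces → V=16, E=40, F=26.
Attach a 13-gonal pyramid (V=14, E=26, F=14) along a 3-gon: merge 3 vertices and 3 edges, delete both glued faces → V=27, E=63, F=38.
Check: V − E + F = 27 − 63 + 38 = 2.

63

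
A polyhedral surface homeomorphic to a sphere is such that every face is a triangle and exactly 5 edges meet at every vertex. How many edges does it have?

30

Each face has 3 edges and each edge borders two faces, so 2E = 3F.
Each vertex has degree 5, so 5V = 2E and hence V = 3F/5.
Euler: V − E + F = 2 ⇒ (3F/5) − (3F/2) + F = 2.
Multiply by 10: (6 − 15 + 10)F = 20, i.e. 1F = 20.
So F = 20, E = 3·20/2 = 30, V = 3·20/5 = 12.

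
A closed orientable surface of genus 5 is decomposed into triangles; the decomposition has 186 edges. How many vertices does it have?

54

χ = 2 − 2·5 = -8, and every face is a triangle so 3F = 2E.
F = 2E/3 = 124. Then V = -8 + E − F = -8 + 186 − 124 = 54.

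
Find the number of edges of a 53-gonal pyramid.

A pyramid on an n-gon base has one n-gon and n triangles: V = 53 + 1 = 54, E = 2·53 = 106, F = 53 + 1 = 54.
Check: V − E + F = 54 − 106 + 54 = 2.

106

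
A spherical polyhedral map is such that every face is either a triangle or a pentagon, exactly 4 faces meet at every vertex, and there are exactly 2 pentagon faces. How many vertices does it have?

10

Let x be the number of triangles; then F = 2 + x.
Edge–face incidences: 2E = 5·2 + 3·x = 10 + 3x.
Every vertex has degree 4, so 4V = 2E.
Euler: V − E + F = 2 ⇒ (2E)/4 − E + (2 + x) = 2.
Multiply by 8: 2·(2E) − 4·(2E) + 8·(2 + x) = 16, i.e. 16 + 8x − 2·(10 + 3x) = 16.
Collecting terms: 2x − 4 = 16, so 2x = 20, so x = 10.
Then 2E = 10 + 3·10 = 40, so E = 20, V = 2E/4 = 10, F = 2 + 10 = 12.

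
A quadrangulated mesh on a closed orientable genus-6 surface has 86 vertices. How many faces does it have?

χ = 2 − 2·6 = -10, and every face is a square so 4F = 2E.
V − E + F = -10 with E = 4F/2 gives 86 − (4/2 − 1)·F = -10, so F = 96 and E = 192.

96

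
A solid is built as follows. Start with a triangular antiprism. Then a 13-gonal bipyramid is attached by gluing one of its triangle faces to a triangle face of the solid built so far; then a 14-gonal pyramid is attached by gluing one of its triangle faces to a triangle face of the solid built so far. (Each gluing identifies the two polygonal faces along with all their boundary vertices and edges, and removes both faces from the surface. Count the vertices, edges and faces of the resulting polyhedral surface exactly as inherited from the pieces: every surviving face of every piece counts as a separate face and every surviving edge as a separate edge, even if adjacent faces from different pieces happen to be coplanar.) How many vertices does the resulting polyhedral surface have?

A triangular antiprism: V=6, E=12, F=8.
Attach a 13-gonal bipyramid (V=15, E=39, F=26) along a 3-gon: merge 3 vertices and 3 edges, delete both glued faces → V=18, E=48, F=32.
Attach a 14-gonal pyramid (V=15, E=28, F=15) along a 3-gon: merge 3 vertices and 3 edges, delete both glued faces → V=30, E=73, F=45.
Check: V − E + F = 30 − 73 + 45 = 2.

30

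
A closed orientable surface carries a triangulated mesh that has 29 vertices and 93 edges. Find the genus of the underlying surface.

2

Every face is a triangle and each edge borders two faces, so 3F = 2·93, giving F = 62.
χ = V − E + F = 29 − 93 + 62 = -2.
For a closed orientable surface χ = 2 − 2g, so g = (2 − (-2))/2 = 2.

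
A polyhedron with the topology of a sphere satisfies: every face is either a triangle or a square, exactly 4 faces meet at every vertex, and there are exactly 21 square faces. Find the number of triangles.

8

Let x be the number of triangles; then F = 21 + x.
Edge–face incidences: 2E = 4·21 + 3·x = 84 + 3x.
Every vertex has degree 4, so 4V = 2E.
Euler: V − E + F = 2 ⇒ (2E)/4 − E + (21 + x) = 2.
Multiply by 8: 2·(2E) − 4·(2E) + 8·(21 + x) = 16, i.e. 168 + 8x − 2·(84 + 3x) = 16.
Collecting terms: 2x = 16, so x = 8.
Then 2E = 84 + 3·8 = 108, so E = 54, V = 2E/4 = 27, F = 21 + 8 = 29.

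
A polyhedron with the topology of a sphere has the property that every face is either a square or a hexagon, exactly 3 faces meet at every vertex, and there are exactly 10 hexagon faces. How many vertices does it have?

Let x be the number of squares; then F = 10 + x.
Edge–face incidences: 2E = 6·10 + 4·x = 60 + 4x.
Every vertex has degree 3, so 3V = 2E.
Euler: V − E + F = 2 ⇒ (2E)/3 − E + (10 + x) = 2.
Multiply by 6: 2·(2E) − 3·(2E) + 6·(10 + x) = 12, i.e. 60 + 6x − (60 + 4x) = 12.
Collecting terms: 2x = 12, so x = 6.
Then 2E = 60 + 4·6 = 84, so E = 42, V = 2E/3 = 28, F = 10 + 6 = 16.

28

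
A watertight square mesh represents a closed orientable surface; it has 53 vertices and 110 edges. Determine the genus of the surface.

Every face is a square and each edge borders two faces, so 4F = 2·110, giving F = 55.
χ = V − E + F = 53 − 110 + 55 = -2.
For a closed orientable surface χ = 2 − 2g, so g = (2 − (-2))/2 = 2.

2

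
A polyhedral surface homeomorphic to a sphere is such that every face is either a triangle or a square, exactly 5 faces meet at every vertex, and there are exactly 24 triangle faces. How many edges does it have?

Let x be the number of squares; then F = 24 + x.
Edge–face incidences: 2E = 3·24 + 4·x = 72 + 4x.
Every vertex has degree 5, so 5V = 2E.
Euler: V − E + F = 2 ⇒ (2E)/5 − E + (24 + x) = 2.
Multiply by 10: 2·(2E) − 5·(2E) + 10·(24 + x) = 20, i.e. 240 + 10x − 3·(72 + 4x) = 20.
Collecting terms: −2x + 24 = 20, so −2x = −4, so x = 2.
Then 2E = 72 + 4·2 = 80, so E = 40, V = 2E/5 = 16, F = 24 + 2 = 26.

40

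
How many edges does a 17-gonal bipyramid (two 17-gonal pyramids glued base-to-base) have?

A bipyramid over an n-gon has 2n triangular faces and n + 2 vertices: V = 17 + 2 = 19, E = 3·17 = 51, F = 2·17 = 34.

51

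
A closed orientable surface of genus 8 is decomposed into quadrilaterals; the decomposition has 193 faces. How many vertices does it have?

χ = 2 − 2·8 = -14, and every face is a square so 4F = 2E.
E = 4·193/2 = 386. Then V = -14 + E − F = -14 + 386 − 193 = 179.

179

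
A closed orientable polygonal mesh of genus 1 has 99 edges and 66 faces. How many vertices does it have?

33

For a closed orientable surface of genus 1, χ = 2 − 2·1 = 0.
V = 0 + E − F = 0 + 99 − 66 = 33.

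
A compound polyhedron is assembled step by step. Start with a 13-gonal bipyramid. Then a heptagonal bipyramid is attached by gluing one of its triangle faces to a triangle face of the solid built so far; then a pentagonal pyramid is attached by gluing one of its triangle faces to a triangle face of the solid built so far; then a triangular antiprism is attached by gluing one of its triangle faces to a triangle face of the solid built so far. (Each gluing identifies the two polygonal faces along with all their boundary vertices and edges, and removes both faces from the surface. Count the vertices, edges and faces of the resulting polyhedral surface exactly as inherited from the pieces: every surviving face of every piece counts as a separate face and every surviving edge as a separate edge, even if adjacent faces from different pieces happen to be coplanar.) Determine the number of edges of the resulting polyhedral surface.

73

A 13-gonal bipyramid: V=15, E=39, F=26.
Attach a heptagonal bipyramid (V=9, E=21, F=14) along a 3-gon: merge 3 vertices and 3 edges, delete both glued faces → V=21, E=57, F=38.
Attach a pentagonal pyramid (V=6, E=10, F=6) along a 3-gon: merge 3 vertices and 3 edges, delete both glued faces → V=24, E=64, F=42.
Attach a triangular antiprism (V=6, E=12, F=8) along a 3-gon: merge 3 vertices and 3 edges, delete both glued faces → V=27, E=73, F=48.
Check: V − E + F = 27 − 73 + 48 = 2.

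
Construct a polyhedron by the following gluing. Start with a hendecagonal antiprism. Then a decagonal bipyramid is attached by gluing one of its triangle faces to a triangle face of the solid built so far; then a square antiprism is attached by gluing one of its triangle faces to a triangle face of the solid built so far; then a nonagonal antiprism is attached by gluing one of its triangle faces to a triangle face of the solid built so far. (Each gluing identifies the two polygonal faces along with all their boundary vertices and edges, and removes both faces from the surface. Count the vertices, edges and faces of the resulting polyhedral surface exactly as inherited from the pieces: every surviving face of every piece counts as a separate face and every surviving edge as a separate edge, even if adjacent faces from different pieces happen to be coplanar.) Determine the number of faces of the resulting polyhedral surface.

68

A hendecagonal antiprism: V=22, E=44, F=24.
Attach a decagonal bipyramid (V=12, E=30, F=20) along a 3-gon: merge 3 vertices and 3 edges, delete both glued faces → V=31, E=71, F=42.
Attach a square antiprism (V=8, E=16, F=10) along a 3-gon: merge 3 vertices and 3 edges, delete both glued faces → V=36, E=84, F=50.
Attach a nonagonal antiprism (V=18, E=36, F=20) along a 3-gon: merge 3 vertices and 3 edges, delete both glued faces → V=51, E=117, F=68.
Check: V − E + F = 51 − 117 + 68 = 2.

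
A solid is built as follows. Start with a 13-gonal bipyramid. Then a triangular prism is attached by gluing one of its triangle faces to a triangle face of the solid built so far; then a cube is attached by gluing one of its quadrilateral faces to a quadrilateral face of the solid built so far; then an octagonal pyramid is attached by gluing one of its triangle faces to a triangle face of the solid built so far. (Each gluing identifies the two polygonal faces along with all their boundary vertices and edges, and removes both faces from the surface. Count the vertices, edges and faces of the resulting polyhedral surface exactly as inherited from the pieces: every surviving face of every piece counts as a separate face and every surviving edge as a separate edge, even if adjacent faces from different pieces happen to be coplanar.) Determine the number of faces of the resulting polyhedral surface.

A 13-gonal bipyramid: V=15, E=39, F=26.
Attach a triangular prism (V=6, E=9, F=5) along a 3-gon: merge 3 vertices and 3 edges, delete both glued faces → V=18, E=45, F=29.
Attach a cube (V=8, E=12, F=6) along a 4-gon: merge 4 vertices and 4 edges, delete both glued faces → V=22, E=53, F=33.
Attach an octagonal pyramid (V=9, E=16, F=9) along a 3-gon: merge 3 vertices and 3 edges, delete both glued faces → V=28, E=66, F=40.
Check: V − E + F = 28 − 66 + 40 = 2.

40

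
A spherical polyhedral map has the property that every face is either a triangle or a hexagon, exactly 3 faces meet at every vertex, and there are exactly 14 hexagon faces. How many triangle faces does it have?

Let x be the number of triangles; then F = 14 + x.
Edge–face incidences: 2E = 6·14 + 3·x = 84 + 3x.
Every vertex has degree 3, so 3V = 2E.
Euler: V − E + F = 2 ⇒ (2E)/3 − E + (14 + x) = 2.
Multiply by 6: 2·(2E) − 3·(2E) + 6·(14 + x) = 12, i.e. 84 + 6x − (84 + 3x) = 12.
Collecting terms: 3x = 12, so x = 4.
Then 2E = 84 + 3·4 = 96, so E = 48, V = 2E/3 = 32, F = 14 + 4 = 18.

4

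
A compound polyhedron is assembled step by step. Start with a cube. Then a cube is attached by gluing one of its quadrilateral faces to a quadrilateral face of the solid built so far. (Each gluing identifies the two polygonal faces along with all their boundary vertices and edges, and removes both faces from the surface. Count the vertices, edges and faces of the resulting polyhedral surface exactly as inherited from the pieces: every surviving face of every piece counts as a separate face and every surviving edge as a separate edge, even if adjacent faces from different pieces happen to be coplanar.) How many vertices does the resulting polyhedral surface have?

A cube: V=8, E=12, F=6.
Attach a cube (V=8, E=12, F=6) along a 4-gon: merge 4 vertices and 4 edges, delete both glued faces → V=12, E=20, F=10.
Check: V − E + F = 12 − 20 + 10 = 2.

12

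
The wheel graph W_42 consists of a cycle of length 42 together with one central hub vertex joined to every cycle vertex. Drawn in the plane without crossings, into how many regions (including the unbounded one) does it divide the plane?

W_42 has V = 42 + 1 = 43 vertices and E = 2·42 = 84 edges.
By Euler's formula F = 2 − V + E = 2 − 43 + 84 = 43.

43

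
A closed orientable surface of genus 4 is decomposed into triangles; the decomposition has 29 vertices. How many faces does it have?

70

χ = 2 − 2·4 = -6, and every face is a triangle so 3F = 2E.
V − E + F = -6 with E = 3F/2 gives 29 − (3/2 − 1)·F = -6, so F = 70 and E = 105.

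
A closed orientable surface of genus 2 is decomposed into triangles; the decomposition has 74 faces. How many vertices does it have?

35

χ = 2 − 2·2 = -2, and every face is a triangle so 3F = 2E.
E = 3·74/2 = 111. Then V = -2 + E − F = -2 + 111 − 74 = 35.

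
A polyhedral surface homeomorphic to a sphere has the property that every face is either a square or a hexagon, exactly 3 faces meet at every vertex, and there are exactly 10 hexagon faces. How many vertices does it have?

Let x be the number of squares; then F = 10 + x.
Edge–face incidences: 2E = 6·10 + 4·x = 60 + 4x.
Every vertex has degree 3, so 3V = 2E.
Euler: V − E + F = 2 ⇒ (2E)/3 − E + (10 + x) = 2.
Multiply by 6: 2·(2E) − 3·(2E) + 6·(10 + x) = 12, i.e. 60 + 6x − (60 + 4x) = 12.
Collecting terms: 2x = 12, so x = 6.
Then 2E = 60 + 4·6 = 84, so E = 42, V = 2E/3 = 28, F = 10 + 6 = 16.

28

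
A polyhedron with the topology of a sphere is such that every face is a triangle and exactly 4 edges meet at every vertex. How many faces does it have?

Each face has 3 edges and each edge borders two faces, so 2E = 3F.
Each vertex has degree 4, so 4V = 2E and hence V = 3F/4.
Euler: V − E + F = 2 ⇒ (3F/4) − (3F/2) + F = 2.
Multiply by 8: (6 − 12 + 8)F = 16, i.e. 2F = 16.
So F = 8, E = 3·8/2 = 12, V = 3·8/4 = 6.

8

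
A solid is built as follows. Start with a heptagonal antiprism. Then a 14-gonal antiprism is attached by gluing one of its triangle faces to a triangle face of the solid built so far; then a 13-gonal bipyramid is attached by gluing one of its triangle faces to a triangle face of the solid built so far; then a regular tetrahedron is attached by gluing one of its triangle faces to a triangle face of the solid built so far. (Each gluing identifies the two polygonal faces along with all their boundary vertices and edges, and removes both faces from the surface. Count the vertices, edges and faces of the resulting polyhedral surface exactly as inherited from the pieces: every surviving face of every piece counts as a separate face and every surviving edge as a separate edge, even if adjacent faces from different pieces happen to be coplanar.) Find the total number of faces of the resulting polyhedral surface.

A heptagonal antiprism: V=14, E=28, F=16.
Attach a 14-gonal antiprism (V=28, E=56, F=30) along a 3-gon: merge 3 vertices and 3 edges, delete both glued faces → V=39, E=81, F=44.
Attach a 13-gonal bipyramid (V=15, E=39, F=26) along a 3-gon: merge 3 vertices and 3 edges, delete both glued faces → V=51, E=117, F=68.
Attach a regular tetrahedron (V=4, E=6, F=4) along a 3-gon: merge 3 vertices and 3 edges, delete both glued faces → V=52, E=120, F=70.
Check: V − E + F = 52 − 120 + 70 = 2.

70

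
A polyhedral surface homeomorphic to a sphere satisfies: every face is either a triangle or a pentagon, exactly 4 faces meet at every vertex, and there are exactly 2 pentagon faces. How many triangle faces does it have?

Let x be the number of triangles; then F = 2 + x.
Edge–face incidences: 2E = 5·2 + 3·x = 10 + 3x.
Every vertex has degree 4, so 4V = 2E.
Euler: V − E + F = 2 ⇒ (2E)/4 − E + (2 + x) = 2.
Multiply by 8: 2·(2E) − 4·(2E) + 8·(2 + x) = 16, i.e. 16 + 8x − 2·(10 + 3x) = 16.
Collecting terms: 2x − 4 = 16, so 2x = 20, so x = 10.
Then 2E = 10 + 3·10 = 40, so E = 20, V = 2E/4 = 10, F = 2 + 10 = 12.

10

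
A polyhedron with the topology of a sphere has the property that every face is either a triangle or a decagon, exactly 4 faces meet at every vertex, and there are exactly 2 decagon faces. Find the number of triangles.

Let x be the number of triangles; then F = 2 + x.
Edge–face incidences: 2E = 10·2 + 3·x = 20 + 3x.
Every vertex has degree 4, so 4V = 2E.
Euler: V − E + F = 2 ⇒ (2E)/4 − E + (2 + x) = 2.
Multiply by 8: 2·(2E) − 4·(2E) + 8·(2 + x) = 16, i.e. 16 + 8x − 2·(20 + 3x) = 16.
Collecting terms: 2x − 24 = 16, so 2x = 40, so x = 20.
Then 2E = 20 + 3·20 = 80, so E = 40, V = 2E/4 = 20, F = 2 + 20 = 22.

20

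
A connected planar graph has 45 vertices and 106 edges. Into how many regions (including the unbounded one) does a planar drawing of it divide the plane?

Euler's formula for a connected plane graph: V − E + F = 2, so F = 2 − 45 + 106 = 63.

63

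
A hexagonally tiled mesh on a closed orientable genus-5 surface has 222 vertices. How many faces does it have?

115

χ = 2 − 2·5 = -8, and every face is a hexagon so 6F = 2E.
V − E + F = -8 with E = 6F/2 gives 222 − (6/2 − 1)·F = -8, so F = 115 and E = 345.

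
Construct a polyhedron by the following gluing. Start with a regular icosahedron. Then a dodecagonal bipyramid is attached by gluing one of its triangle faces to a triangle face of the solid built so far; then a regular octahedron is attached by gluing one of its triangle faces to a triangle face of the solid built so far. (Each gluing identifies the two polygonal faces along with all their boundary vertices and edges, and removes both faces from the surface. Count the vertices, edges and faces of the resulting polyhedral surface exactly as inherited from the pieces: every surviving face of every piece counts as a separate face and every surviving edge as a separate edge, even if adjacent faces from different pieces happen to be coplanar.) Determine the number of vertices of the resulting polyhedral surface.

26

A regular icosahedron: V=12, E=30, F=20.
Attach a dodecagonal bipyramid (V=14, E=36, F=24) along a 3-gon: merge 3 vertices and 3 edges, delete both glued faces → V=23, E=63, F=42.
Attach a regular octahedron (V=6, E=12, F=8) along a 3-gon: merge 3 vertices and 3 edges, delete both glued faces → V=26, E=72, F=48.
Check: V − E + F = 26 − 72 + 48 = 2.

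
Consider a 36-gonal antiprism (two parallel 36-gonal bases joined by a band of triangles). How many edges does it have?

An antiprism on an n-gon has two n-gon caps and 2n triangles: V = 2·36 = 72, E = 4·36 = 144, F = 2·36 + 2 = 74.

144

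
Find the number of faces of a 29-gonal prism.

A prism on an n-gon has two n-gon bases and n rectangular sides: V = 2·29 = 58, E = 3·29 = 87, F = 29 + 2 = 31.

31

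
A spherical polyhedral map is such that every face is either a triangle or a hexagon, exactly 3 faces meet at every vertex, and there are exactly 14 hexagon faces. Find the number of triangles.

Let x be the number of triangles; then F = 14 + x.
Edge–face incidences: 2E = 6·14 + 3·x = 84 + 3x.
Every vertex has degree 3, so 3V = 2E.
Euler: V − E + F = 2 ⇒ (2E)/3 − E + (14 + x) = 2.
Multiply by 6: 2·(2E) − 3·(2E) + 6·(14 + x) = 12, i.e. 84 + 6x − (84 + 3x) = 12.
Collecting terms: 3x = 12, so x = 4.
Then 2E = 84 + 3·4 = 96, so E = 48, V = 2E/3 = 32, F = 14 + 4 = 18.

4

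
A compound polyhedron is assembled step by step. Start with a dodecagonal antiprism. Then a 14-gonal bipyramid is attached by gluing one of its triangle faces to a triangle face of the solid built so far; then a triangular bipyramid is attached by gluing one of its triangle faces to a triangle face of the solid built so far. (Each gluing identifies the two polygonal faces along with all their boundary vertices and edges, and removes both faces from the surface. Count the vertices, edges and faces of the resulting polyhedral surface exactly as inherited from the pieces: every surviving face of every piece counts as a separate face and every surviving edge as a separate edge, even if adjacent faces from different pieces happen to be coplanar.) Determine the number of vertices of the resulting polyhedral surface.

39

A dodecagonal antiprism: V=24, E=48, F=26.
Attach a 14-gonal bipyramid (V=16, E=42, F=28) along a 3-gon: merge 3 vertices and 3 edges, delete both glued faces → V=37, E=87, F=52.
Attach a triangular bipyramid (V=5, E=9, F=6) along a 3-gon: merge 3 vertices and 3 edges, delete both glued faces → V=39, E=93, F=56.
Check: V − E + F = 39 − 93 + 56 = 2.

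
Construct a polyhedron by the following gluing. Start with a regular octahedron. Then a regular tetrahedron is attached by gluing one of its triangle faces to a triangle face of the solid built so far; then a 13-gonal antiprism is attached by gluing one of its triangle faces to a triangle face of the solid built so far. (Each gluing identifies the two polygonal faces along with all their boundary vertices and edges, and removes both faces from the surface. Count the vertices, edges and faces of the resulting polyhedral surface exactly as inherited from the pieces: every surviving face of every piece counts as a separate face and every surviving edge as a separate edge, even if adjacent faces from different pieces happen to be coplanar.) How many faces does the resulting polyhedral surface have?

36

A regular octahedron: V=6, E=12, F=8.
Attach a regular tetrahedron (V=4, E=6, F=4) along a 3-gon: merge 3 vertices and 3 edges, delete both glued faces → V=7, E=15, F=10.
Attach a 13-gonal antiprism (V=26, E=52, F=28) along a 3-gon: merge 3 vertices and 3 edges, delete both glued faces → V=30, E=64, F=36.
Check: V − E + F = 30 − 64 + 36 = 2.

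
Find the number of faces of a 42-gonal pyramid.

A pyramid on an n-gon base has one n-gon and n triangles: V = 42 + 1 = 43, E = 2·42 = 84, F = 42 + 1 = 43.

43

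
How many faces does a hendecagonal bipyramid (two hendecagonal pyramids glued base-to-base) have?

22

A bipyramid over an n-gon has 2n triangular faces and n + 2 vertices: V = 11 + 2 = 13, E = 3·11 = 33, F = 2·11 = 22.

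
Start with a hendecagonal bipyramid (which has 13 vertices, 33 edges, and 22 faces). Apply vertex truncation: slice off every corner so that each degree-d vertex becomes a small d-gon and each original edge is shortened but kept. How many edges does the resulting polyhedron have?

Truncation replaces each original edge-end by a new vertex, so V′ = 2E = 66.
Each original edge survives, and each old vertex of degree d contributes d new edges; summing degrees gives Σd = 2E, so E′ = E + 2E = 3E = 99.
Each original face survives and each original vertex becomes one new face: F′ = F + V = 35.

99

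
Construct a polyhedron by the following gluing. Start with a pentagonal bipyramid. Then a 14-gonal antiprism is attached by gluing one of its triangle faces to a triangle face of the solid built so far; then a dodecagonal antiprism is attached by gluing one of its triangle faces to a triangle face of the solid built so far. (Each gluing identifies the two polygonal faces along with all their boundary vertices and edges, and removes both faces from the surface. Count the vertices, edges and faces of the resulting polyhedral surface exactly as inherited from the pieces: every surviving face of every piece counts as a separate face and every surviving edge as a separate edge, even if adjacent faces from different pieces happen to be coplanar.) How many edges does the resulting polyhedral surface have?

113

A pentagonal bipyramid: V=7, E=15, F=10.
Attach a 14-gonal antiprism (V=28, E=56, F=30) along a 3-gon: merge 3 vertices and 3 edges, delete both glued faces → V=32, E=68, F=38.
Attach a dodecagonal antiprism (V=24, E=48, F=26) along a 3-gon: merge 3 vertices and 3 edges, delete both glued faces → V=53, E=113, F=62.
Check: V − E + F = 53 − 113 + 62 = 2.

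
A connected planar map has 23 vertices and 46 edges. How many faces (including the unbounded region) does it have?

25

Euler's formula for a connected plane graph: V − E + F = 2, so F = 2 − 23 + 46 = 25.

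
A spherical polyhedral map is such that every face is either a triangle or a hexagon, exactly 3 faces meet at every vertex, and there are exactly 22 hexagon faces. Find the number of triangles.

Let x be the number of triangles; then F = 22 + x.
Edge–face incidences: 2E = 6·22 + 3·x = 132 + 3x.
Every vertex has degree 3, so 3V = 2E.
Euler: V − E + F = 2 ⇒ (2E)/3 − E + (22 + x) = 2.
Multiply by 6: 2·(2E) − 3·(2E) + 6·(22 + x) = 12, i.e. 132 + 6x − (132 + 3x) = 12.
Collecting terms: 3x = 12, so x = 4.
Then 2E = 132 + 3·4 = 144, so E = 72, V = 2E/3 = 48, F = 22 + 4 = 26.

4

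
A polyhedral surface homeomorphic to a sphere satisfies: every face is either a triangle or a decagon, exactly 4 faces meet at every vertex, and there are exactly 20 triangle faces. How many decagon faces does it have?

2

Let x be the number of decagons; then F = 20 + x.
Edge–face incidences: 2E = 3·20 + 10·x = 60 + 10x.
Every vertex has degree 4, so 4V = 2E.
Euler: V − E + F = 2 ⇒ (2E)/4 − E + (20 + x) = 2.
Multiply by 8: 2·(2E) − 4·(2E) + 8·(20 + x) = 16, i.e. 160 + 8x − 2·(60 + 10x) = 16.
Collecting terms: −12x + 40 = 16, so −12x = −24, so x = 2.
Then 2E = 60 + 10·2 = 80, so E = 40, V = 2E/4 = 20, F = 20 + 2 = 22.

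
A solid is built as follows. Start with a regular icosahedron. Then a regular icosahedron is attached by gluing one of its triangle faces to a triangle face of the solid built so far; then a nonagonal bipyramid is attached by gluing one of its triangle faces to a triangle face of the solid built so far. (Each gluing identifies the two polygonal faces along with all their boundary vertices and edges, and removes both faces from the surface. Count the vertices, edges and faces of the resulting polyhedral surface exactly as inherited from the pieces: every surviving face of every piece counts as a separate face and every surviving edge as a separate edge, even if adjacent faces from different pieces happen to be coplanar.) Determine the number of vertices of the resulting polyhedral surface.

29

A regular icosahedron: V=12, E=30, F=20.
Attach a regular icosahedron (V=12, E=30, F=20) along a 3-gon: merge 3 vertices and 3 edges, delete both glued faces → V=21, E=57, F=38.
Attach a nonagonal bipyramid (V=11, E=27, F=18) along a 3-gon: merge 3 vertices and 3 edges, delete both glued faces → V=29, E=81, F=54.
Check: V − E + F = 29 − 81 + 54 = 2.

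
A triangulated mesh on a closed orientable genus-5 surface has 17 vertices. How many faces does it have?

50

χ = 2 − 2·5 = -8, and every face is a triangle so 3F = 2E.
V − E + F = -8 with E = 3F/2 gives 17 − (3/2 − 1)·F = -8, so F = 50 and E = 75.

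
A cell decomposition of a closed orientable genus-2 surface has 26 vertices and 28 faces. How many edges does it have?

For a closed orientable surface of genus 2, χ = 2 − 2·2 = -2.
E = V + F − (-2) = 26 + 28 − (-2) = 56.

56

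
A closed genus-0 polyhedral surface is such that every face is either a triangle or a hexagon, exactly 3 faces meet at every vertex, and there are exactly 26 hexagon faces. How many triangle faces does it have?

4

Let x be the number of triangles; then F = 26 + x.
Edge–face incidences: 2E = 6·26 + 3·x = 156 + 3x.
Every vertex has degree 3, so 3V = 2E.
Euler: V − E + F = 2 ⇒ (2E)/3 − E + (26 + x) = 2.
Multiply by 6: 2·(2E) − 3·(2E) + 6·(26 + x) = 12, i.e. 156 + 6x − (156 + 3x) = 12.
Collecting terms: 3x = 12, so x = 4.
Then 2E = 156 + 3·4 = 168, so E = 84, V = 2E/3 = 56, F = 26 + 4 = 30.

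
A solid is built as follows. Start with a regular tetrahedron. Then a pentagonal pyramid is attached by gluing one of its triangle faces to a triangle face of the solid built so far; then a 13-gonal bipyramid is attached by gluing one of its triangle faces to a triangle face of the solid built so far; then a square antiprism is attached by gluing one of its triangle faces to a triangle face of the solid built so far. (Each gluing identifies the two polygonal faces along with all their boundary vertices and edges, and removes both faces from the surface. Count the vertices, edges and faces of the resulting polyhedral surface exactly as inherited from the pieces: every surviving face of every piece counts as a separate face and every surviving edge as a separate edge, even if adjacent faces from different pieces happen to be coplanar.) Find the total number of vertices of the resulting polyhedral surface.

24

A regular tetrahedron: V=4, E=6, F=4.
Attach a pentagonal pyramid (V=6, E=10, F=6) along a 3-gon: merge 3 vertices and 3 edges, delete both glued faces → V=7, E=13, F=8.
Attach a 13-gonal bipyramid (V=15, E=39, F=26) along a 3-gon: merge 3 vertices and 3 edges, delete both glued faces → V=19, E=49, F=32.
Attach a square antiprism (V=8, E=16, F=10) along a 3-gon: merge 3 vertices and 3 edges, delete both glued faces → V=24, E=62, F=40.
Check: V − E + F = 24 − 62 + 40 = 2.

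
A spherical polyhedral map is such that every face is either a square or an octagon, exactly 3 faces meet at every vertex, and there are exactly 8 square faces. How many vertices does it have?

16

Let x be the number of octagons; then F = 8 + x.
Edge–face incidences: 2E = 4·8 + 8·x = 32 + 8x.
Every vertex has degree 3, so 3V = 2E.
Euler: V − E + F = 2 ⇒ (2E)/3 − E + (8 + x) = 2.
Multiply by 6: 2·(2E) − 3·(2E) + 6·(8 + x) = 12, i.e. 48 + 6x − (32 + 8x) = 12.
Collecting terms: −2x + 16 = 12, so −2x = −4, so x = 2.
Then 2E = 32 + 8·2 = 48, so E = 24, V = 2E/3 = 16, F = 8 + 2 = 10.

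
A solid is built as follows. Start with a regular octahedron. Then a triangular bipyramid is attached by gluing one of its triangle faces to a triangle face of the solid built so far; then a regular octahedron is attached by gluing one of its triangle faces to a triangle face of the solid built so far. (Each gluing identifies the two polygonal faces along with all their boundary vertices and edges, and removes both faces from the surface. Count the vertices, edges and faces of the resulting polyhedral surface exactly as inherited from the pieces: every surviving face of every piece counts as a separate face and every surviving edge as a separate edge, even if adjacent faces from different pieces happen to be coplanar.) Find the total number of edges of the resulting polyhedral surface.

A regular octahedron: V=6, E=12, F=8.
Attach a triangular bipyramid (V=5, E=9, F=6) along a 3-gon: merge 3 vertices and 3 edges, delete both glued faces → V=8, E=18, F=12.
Attach a regular octahedron (V=6, E=12, F=8) along a 3-gon: merge 3 vertices and 3 edges, delete both glued faces → V=11, E=27, F=18.
Check: V − E + F = 11 − 27 + 18 = 2.

27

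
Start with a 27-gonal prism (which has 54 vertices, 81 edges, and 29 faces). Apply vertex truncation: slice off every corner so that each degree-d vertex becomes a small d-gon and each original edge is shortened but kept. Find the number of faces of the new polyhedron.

83

Truncation replaces each original edge-end by a new vertex, so V′ = 2E = 162.
Each original edge survives, and each old vertex of degree d contributes d new edges; summing degrees gives Σd = 2E, so E′ = E + 2E = 3E = 243.
Each original face survives and each original vertex becomes one new face: F′ = F + V = 83.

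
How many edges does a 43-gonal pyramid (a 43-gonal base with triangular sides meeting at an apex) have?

86

A pyramid on an n-gon base has one n-gon and n triangles: V = 43 + 1 = 44, E = 2·43 = 86, F = 43 + 1 = 44.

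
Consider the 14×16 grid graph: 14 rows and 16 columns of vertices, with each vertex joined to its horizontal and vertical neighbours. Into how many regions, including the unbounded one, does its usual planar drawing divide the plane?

196

The grid has V = 14·16 = 224 vertices and E = 14·15 + 16·13 = 418 edges.
F = 2 − V + E = 2 − 224 + 418 = 196.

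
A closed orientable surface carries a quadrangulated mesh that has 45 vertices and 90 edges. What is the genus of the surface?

1

Every face is a square and each edge borders two faces, so 4F = 2·90, giving F = 45.
χ = V − E + F = 45 − 90 + 45 = 0.
For a closed orientable surface χ = 2 − 2g, so g = (2 − (0))/2 = 1.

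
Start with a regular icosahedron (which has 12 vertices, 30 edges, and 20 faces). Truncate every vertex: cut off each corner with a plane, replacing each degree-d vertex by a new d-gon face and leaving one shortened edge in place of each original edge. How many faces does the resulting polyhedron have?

Truncation replaces each original edge-end by a new vertex, so V′ = 2E = 60.
Each original edge survives, and each old vertex of degree d contributes d new edges; summing degrees gives Σd = 2E, so E′ = E + 2E = 3E = 90.
Each original face survives and each original vertex becomes one new face: F′ = F + V = 32.

32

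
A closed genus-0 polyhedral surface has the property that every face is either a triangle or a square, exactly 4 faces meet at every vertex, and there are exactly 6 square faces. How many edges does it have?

24

Let x be the number of triangles; then F = 6 + x.
Edge–face incidences: 2E = 4·6 + 3·x = 24 + 3x.
Every vertex has degree 4, so 4V = 2E.
Euler: V − E + F = 2 ⇒ (2E)/4 − E + (6 + x) = 2.
Multiply by 8: 2·(2E) − 4·(2E) + 8·(6 + x) = 16, i.e. 48 + 8x − 2·(24 + 3x) = 16.
Collecting terms: 2x = 16, so x = 8.
Then 2E = 24 + 3·8 = 48, so E = 24, V = 2E/4 = 12, F = 6 + 8 = 14.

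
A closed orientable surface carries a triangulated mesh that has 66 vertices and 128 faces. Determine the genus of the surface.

0

Every face is a triangle, so 2E = 3·128 = 384, giving E = 192.
χ = V − E + F = 66 − 192 + 128 = 2.
For a closed orientable surface χ = 2 − 2g, so g = (2 − (2))/2 = 0.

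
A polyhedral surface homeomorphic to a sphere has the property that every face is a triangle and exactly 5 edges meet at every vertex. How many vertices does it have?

Each face has 3 edges and each edge borders two faces, so 2E = 3F.
Each vertex has degree 5, so 5V = 2E and hence V = 3F/5.
Euler: V − E + F = 2 ⇒ (3F/5) − (3F/2) + F = 2.
Multiply by 10: (6 − 15 + 10)F = 20, i.e. 1F = 20.
So F = 20, E = 3·20/2 = 30, V = 3·20/5 = 12.

12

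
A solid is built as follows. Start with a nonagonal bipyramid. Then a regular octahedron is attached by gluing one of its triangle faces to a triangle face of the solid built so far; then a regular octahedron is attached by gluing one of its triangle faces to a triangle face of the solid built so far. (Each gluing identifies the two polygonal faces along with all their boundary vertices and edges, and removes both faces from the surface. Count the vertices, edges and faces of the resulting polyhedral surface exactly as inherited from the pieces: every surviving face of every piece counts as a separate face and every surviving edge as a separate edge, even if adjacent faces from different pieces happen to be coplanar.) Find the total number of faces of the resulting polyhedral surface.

30

A nonagonal bipyramid: V=11, E=27, F=18.
Attach a regular octahedron (V=6, E=12, F=8) along a 3-gon: merge 3 vertices and 3 edges, delete both glued faces → V=14, E=36, F=24.
Attach a regular octahedron (V=6, E=12, F=8) along a 3-gon: merge 3 vertices and 3 edges, delete both glued faces → V=17, E=45, F=30.
Check: V − E + F = 17 − 45 + 30 = 2.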